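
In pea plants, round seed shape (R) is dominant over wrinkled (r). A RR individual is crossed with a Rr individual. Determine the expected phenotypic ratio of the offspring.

Punnett square for RR × Rr:
Offspring genotypes: 2 RR, 2 Rr
round: 4, wrinkled: 0
Ratio: all round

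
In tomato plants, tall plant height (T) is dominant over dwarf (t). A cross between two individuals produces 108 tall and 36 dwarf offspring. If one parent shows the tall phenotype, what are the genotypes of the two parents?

Observed offspring: 108 tall, 36 dwarf
The observed ratio simplifies to 3:1. Dwarf (tt) offspring appear, so each parent must contribute one t allele. The parent stated to show tall carries T, so it is Tt. The other parent is then either Tt or tt: Tt × tt would give a 1:1 split, whereas Tt × Tt gives 3:1 — matching the data. So both parents are heterozygous (Tt × Tt).
Parent genotypes: Tt × Tt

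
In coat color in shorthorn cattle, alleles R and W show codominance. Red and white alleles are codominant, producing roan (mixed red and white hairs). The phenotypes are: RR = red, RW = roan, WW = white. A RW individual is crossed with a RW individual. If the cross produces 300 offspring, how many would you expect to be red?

Punnett square for RW × RW:
Offspring genotypes: 1 RR, 2 RW, 1 WW
Phenotype counts: 1 red, 2 roan, 1 white
red: 1 out of 4 → fraction 1/4
Expected count = 1/4 × 300 = 75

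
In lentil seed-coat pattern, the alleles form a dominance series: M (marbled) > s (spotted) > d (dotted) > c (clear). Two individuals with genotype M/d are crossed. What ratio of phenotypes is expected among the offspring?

Cross: M/d × M/d
Allele dominance: M > s > d > c
Offspring genotypes: 1 M/M, 2 M/d, 1 d/d
Phenotype counts: 3 marbled, 1 dotted
Ratio: 3 marbled : 1 dotted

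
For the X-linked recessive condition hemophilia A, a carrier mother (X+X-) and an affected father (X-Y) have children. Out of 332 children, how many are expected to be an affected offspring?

Cross: X+X- × X-Y
Offspring: 1 X+X-, 1 X+Y, 1 X-X-, 1 X-Y
Probability of an affected offspring: 2/4 = 1/2
Expected count = 1/2 × 332 = 166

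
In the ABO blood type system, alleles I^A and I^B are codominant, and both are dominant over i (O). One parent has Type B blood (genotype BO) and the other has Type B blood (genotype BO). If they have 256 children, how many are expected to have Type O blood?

Cross: BO × BO
Possible offspring genotypes: 1 BB, 2 BO, 1 OO
Blood type counts: 3 Type B, 1 Type O
Probability of Type O: 1/4
Expected count = 1/4 × 256 = 64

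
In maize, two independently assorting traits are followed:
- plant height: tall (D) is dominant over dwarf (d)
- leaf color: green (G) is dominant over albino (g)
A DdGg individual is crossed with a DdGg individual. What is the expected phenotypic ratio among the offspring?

Dihybrid cross DdGg × DdGg — consider each gene separately:
plant height: Dd × Dd → 1 DD, 2 Dd, 1 dd → 3 D_ : 1 dd (out of 4)
leaf color: Gg × Gg → 1 GG, 2 Gg, 1 gg → 3 G_ : 1 gg (out of 4)
Combine (counts out of 4 × 4 = 16): tall/green (D_G_) = 3×3 = 9; tall/albino (D_gg) = 3×1 = 3; dwarf/green (ddG_) = 1×3 = 3; dwarf/albino (ddgg) = 1×1 = 1
Phenotype counts (out of 16): 9 tall/green, 3 tall/albino, 3 dwarf/green, 1 dwarf/albino
Ratio: 9 tall/green : 3 tall/albino : 3 dwarf/green : 1 dwarf/albino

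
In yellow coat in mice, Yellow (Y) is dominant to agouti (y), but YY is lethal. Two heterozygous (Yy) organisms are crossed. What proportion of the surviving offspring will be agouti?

Cross: Yy × Yy
Punnett square offspring (before lethality): 1 YY, 2 Yy, 1 yy
The YY genotype is lethal (embryos die); surviving offspring: 2 Yy, 1 yy
agouti: 1 out of 3
Probability: 1/3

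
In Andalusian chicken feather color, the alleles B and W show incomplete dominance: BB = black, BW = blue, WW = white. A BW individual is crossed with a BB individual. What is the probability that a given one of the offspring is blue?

Punnett square for BW × BB:
Offspring genotypes: 2 BB, 2 BW
Phenotype counts: 2 black, 2 blue
blue: 2 out of 4
Probability: 2/4 = 1/2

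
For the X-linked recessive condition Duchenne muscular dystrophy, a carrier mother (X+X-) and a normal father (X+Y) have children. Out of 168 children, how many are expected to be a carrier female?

Cross: X+X- × X+Y
Offspring: 1 X+X+, 1 X+Y, 1 X+X-, 1 X-Y
Probability of a carrier female: 1/4
Expected count = 1/4 × 168 = 42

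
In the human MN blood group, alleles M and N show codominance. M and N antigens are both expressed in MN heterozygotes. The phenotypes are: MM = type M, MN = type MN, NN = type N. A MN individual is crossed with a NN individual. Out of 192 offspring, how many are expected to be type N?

Punnett square for MN × NN:
Offspring genotypes: 2 MN, 2 NN
Phenotype counts: 2 type MN, 2 type N
type N: 2 out of 4 → fraction 1/2
Expected count = 1/2 × 192 = 96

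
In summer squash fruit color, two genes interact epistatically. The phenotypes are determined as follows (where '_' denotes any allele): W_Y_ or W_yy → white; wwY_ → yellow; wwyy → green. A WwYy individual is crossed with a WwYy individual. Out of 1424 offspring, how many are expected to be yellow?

Cross: WwYy × WwYy — consider each gene separately:
W gene: Ww × Ww → 1 WW, 2 Ww, 1 ww → 3 W_ : 1 ww (out of 4)
Y gene: Yy × Yy → 1 YY, 2 Yy, 1 yy → 3 Y_ : 1 yy (out of 4)
Genotype classes (out of 4 × 4 = 16): W_Y_ = 3×3 = 9; W_yy = 3×1 = 3; wwY_ = 1×3 = 3; wwyy = 1×1 = 1
Apply the phenotype rules: W_Y_ (9) + W_yy (3) → white; wwY_ (3) → yellow; wwyy (1) → green
Phenotype counts (out of 16): 12 white, 3 yellow, 1 green
yellow: 3 out of 16 → fraction 3/16
Expected count = 3/16 × 1424 = 267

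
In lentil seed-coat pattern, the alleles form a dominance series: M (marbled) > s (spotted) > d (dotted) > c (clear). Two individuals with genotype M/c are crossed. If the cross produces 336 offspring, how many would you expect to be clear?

Cross: M/c × M/c
Allele dominance: M > s > d > c
Offspring genotypes: 1 M/M, 2 M/c, 1 c/c
Phenotype counts: 3 marbled, 1 clear
clear: 1 out of 4 → fraction 1/4
Expected count = 1/4 × 336 = 84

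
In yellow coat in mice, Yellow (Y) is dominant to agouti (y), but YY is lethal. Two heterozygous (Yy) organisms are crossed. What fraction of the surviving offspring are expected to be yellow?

Cross: Yy × Yy
Punnett square offspring (before lethality): 1 YY, 2 Yy, 1 yy
The YY genotype is lethal (embryos die); surviving offspring: 2 Yy, 1 yy
yellow: 2 out of 3
Probability: 2/3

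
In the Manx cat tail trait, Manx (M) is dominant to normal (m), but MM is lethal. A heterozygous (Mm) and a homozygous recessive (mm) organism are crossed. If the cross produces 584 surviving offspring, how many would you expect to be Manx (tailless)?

Cross: Mm × mm
Punnett square offspring (before lethality): 2 Mm, 2 mm
No MM offspring are produced in this cross.
Manx (tailless): 2 out of 4 → fraction 1/2
Expected count = 1/2 × 584 = 292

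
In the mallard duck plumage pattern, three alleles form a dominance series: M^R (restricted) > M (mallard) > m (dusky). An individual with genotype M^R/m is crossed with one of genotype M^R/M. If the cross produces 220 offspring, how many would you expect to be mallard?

Cross: M^R/m × M^R/M
Allele dominance: M^R > M > m
Offspring genotypes: 1 M^R/M^R, 1 M^R/M, 1 M^R/m, 1 M/m
Phenotype counts: 3 restricted, 1 mallard
mallard: 1 out of 4 → fraction 1/4
Expected count = 1/4 × 220 = 55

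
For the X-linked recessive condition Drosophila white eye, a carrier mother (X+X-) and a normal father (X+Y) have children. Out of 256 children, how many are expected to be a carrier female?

Cross: X+X- × X+Y
Offspring: 1 X+X+, 1 X+Y, 1 X+X-, 1 X-Y
Probability of a carrier female: 1/4
Expected count = 1/4 × 256 = 64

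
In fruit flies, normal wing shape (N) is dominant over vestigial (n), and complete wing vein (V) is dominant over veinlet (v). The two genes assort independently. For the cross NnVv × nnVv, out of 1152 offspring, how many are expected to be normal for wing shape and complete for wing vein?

Dihybrid cross NnVv × nnVv — consider each gene separately:
wing shape: Nn × nn → 2 Nn, 2 nn → 2 N_ : 2 nn (out of 4)
wing vein: Vv × Vv → 1 VV, 2 Vv, 1 vv → 3 V_ : 1 vv (out of 4)
Looking for: normal (N_) and complete (V_)
P(normal) = 2/4, P(complete) = 3/4
P(both) = 2/4 × 3/4 = 6/16 = 3/8
Expected count = 3/8 × 1152 = 432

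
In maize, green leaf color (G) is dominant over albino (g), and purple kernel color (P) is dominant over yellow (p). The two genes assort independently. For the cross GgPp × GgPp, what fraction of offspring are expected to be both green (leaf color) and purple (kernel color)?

Dihybrid cross GgPp × GgPp — consider each gene separately:
leaf color: Gg × Gg → 1 GG, 2 Gg, 1 gg → 3 G_ : 1 gg (out of 4)
kernel color: Pp × Pp → 1 PP, 2 Pp, 1 pp → 3 P_ : 1 pp (out of 4)
Looking for: green (G_) and purple (P_)
P(green) = 3/4, P(purple) = 3/4
P(both) = 3/4 × 3/4 = 9/16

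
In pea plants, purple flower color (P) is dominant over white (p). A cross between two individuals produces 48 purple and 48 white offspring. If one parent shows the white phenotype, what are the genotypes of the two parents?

Observed offspring: 48 purple, 48 white
The observed ratio simplifies to 1:1. One parent shows white, so its genotype must be pp. A 1:1 offspring split requires the other parent to be heterozygous (Pp).
Parent genotypes: pp × Pp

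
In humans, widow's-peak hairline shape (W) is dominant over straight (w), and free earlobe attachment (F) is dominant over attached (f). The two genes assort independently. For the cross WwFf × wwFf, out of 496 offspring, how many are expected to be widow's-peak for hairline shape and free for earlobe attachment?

Dihybrid cross WwFf × wwFf — consider each gene separately:
hairline shape: Ww × ww → 2 Ww, 2 ww → 2 W_ : 2 ww (out of 4)
earlobe attachment: Ff × Ff → 1 FF, 2 Ff, 1 ff → 3 F_ : 1 ff (out of 4)
Looking for: widow's-peak (W_) and free (F_)
P(widow's-peak) = 2/4, P(free) = 3/4
P(both) = 2/4 × 3/4 = 6/16 = 3/8
Expected count = 3/8 × 496 = 186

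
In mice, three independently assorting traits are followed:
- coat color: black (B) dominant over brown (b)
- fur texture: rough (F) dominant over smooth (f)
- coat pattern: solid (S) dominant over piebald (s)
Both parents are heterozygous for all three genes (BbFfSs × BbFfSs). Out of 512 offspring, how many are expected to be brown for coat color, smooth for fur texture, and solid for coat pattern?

Trihybrid cross: BbFfSs × BbFfSs
Each trait segregates independently with a 3:1 phenotypic ratio, so each gene contributes 3/4 (dominant) or 1/4 (recessive).
Target: brown (coat color), smooth (fur texture), solid (coat pattern)
Probability = product of independent per-trait probabilities
= 1/4 × 1/4 × 3/4 = 3/64
Expected count = 3/64 × 512 = 24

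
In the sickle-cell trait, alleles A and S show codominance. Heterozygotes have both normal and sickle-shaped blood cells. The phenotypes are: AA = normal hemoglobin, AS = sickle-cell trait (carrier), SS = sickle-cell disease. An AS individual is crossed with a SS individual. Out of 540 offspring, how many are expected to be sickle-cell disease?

Punnett square for AS × SS:
Offspring genotypes: 2 AS, 2 SS
Phenotype counts: 2 sickle-cell trait (carrier), 2 sickle-cell disease
sickle-cell disease: 2 out of 4 → fraction 1/2
Expected count = 1/2 × 540 = 270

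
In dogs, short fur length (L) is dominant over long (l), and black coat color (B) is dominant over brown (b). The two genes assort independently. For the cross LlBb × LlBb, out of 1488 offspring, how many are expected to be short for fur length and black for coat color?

Dihybrid cross LlBb × LlBb — consider each gene separately:
fur length: Ll × Ll → 1 LL, 2 Ll, 1 ll → 3 L_ : 1 ll (out of 4)
coat color: Bb × Bb → 1 BB, 2 Bb, 1 bb → 3 B_ : 1 bb (out of 4)
Looking for: short (L_) and black (B_)
P(short) = 3/4, P(black) = 3/4
P(both) = 3/4 × 3/4 = 9/16
Expected count = 9/16 × 1488 = 837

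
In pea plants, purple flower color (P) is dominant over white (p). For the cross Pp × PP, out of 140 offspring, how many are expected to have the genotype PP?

Punnett square for Pp × PP:
Offspring genotypes: 2 PP, 2 Pp
Total offspring: 4
Count with target: 2
Probability: 2/4 = 1/2
Expected count = 1/2 × 140 = 70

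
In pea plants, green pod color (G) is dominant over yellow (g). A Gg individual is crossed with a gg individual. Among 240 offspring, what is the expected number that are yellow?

Punnett square for Gg × gg:
Offspring genotypes: 2 Gg, 2 gg
green: 2, yellow: 2
yellow: 2 out of 4 → fraction 1/2
Expected count = 1/2 × 240 = 120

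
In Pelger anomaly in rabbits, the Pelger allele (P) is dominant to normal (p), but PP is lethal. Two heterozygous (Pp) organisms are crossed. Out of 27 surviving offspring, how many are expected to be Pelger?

Cross: Pp × Pp
Punnett square offspring (before lethality): 1 PP, 2 Pp, 1 pp
The PP genotype is lethal (embryos die); surviving offspring: 2 Pp, 1 pp
Pelger: 2 out of 3 → fraction 2/3
Expected count = 2/3 × 27 = 18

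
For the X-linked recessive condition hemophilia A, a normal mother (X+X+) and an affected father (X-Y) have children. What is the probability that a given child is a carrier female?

Cross: X+X+ × X-Y
Offspring: 2 X+X-, 2 X+Y
Probability of a carrier female: 2/4 = 1/2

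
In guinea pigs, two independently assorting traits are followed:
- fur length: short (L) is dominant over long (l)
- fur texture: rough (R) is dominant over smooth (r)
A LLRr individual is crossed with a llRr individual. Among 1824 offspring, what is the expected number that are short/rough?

Dihybrid cross LLRr × llRr — consider each gene separately:
fur length: LL × ll → 4 Ll → 4 L_ (out of 4)
fur texture: Rr × Rr → 1 RR, 2 Rr, 1 rr → 3 R_ : 1 rr (out of 4)
Combine (counts out of 4 × 4 = 16): short/rough (L_R_) = 4×3 = 12; short/smooth (L_rr) = 4×1 = 4
Phenotype counts (out of 16): 12 short/rough, 4 short/smooth
short/rough: 12 out of 16 → fraction 3/4
Expected count = 3/4 × 1824 = 1368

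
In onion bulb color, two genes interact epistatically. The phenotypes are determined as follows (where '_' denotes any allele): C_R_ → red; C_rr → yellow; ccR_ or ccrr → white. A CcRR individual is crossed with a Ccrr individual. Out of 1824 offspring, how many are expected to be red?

Cross: CcRR × Ccrr — consider each gene separately:
C gene: Cc × Cc → 1 CC, 2 Cc, 1 cc → 3 C_ : 1 cc (out of 4)
R gene: RR × rr → 4 Rr → 4 R_ (out of 4)
Genotype classes (out of 4 × 4 = 16): C_R_ = 3×4 = 12; ccR_ = 1×4 = 4
Apply the phenotype rules: C_R_ (12) → red; ccR_ (4) → white
Phenotype counts (out of 16): 12 red, 4 white
red: 12 out of 16 → fraction 3/4
Expected count = 3/4 × 1824 = 1368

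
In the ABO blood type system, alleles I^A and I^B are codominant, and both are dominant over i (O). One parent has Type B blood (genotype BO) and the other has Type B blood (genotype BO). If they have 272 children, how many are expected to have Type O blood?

Cross: BO × BO
Possible offspring genotypes: 1 BB, 2 BO, 1 OO
Blood type counts: 3 Type B, 1 Type O
Probability of Type O: 1/4
Expected count = 1/4 × 272 = 68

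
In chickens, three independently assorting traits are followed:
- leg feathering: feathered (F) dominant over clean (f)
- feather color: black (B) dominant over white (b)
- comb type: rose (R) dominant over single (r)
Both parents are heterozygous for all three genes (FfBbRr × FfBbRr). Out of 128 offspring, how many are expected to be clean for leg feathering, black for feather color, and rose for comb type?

Trihybrid cross: FfBbRr × FfBbRr
Each trait segregates independently with a 3:1 phenotypic ratio, so each gene contributes 3/4 (dominant) or 1/4 (recessive).
Target: clean (leg feathering), black (feather color), rose (comb type)
Probability = product of independent per-trait probabilities
= 1/4 × 3/4 × 3/4 = 9/64
Expected count = 9/64 × 128 = 18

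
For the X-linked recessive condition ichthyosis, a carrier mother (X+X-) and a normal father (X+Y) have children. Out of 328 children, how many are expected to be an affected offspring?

Cross: X+X- × X+Y
Offspring: 1 X+X+, 1 X+Y, 1 X+X-, 1 X-Y
Probability of an affected offspring: 1/4
Expected count = 1/4 × 328 = 82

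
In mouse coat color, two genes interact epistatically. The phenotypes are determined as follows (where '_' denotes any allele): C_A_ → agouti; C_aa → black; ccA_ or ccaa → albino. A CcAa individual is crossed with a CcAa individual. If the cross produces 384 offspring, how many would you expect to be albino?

Cross: CcAa × CcAa — consider each gene separately:
C gene: Cc × Cc → 1 CC, 2 Cc, 1 cc → 3 C_ : 1 cc (out of 4)
A gene: Aa × Aa → 1 AA, 2 Aa, 1 aa → 3 A_ : 1 aa (out of 4)
Genotype classes (out of 4 × 4 = 16): C_A_ = 3×3 = 9; C_aa = 3×1 = 3; ccA_ = 1×3 = 3; ccaa = 1×1 = 1
Apply the phenotype rules: C_A_ (9) → agouti; C_aa (3) → black; ccA_ (3) + ccaa (1) → albino
Phenotype counts (out of 16): 9 agouti, 3 black, 4 albino
albino: 4 out of 16 → fraction 1/4
Expected count = 1/4 × 384 = 96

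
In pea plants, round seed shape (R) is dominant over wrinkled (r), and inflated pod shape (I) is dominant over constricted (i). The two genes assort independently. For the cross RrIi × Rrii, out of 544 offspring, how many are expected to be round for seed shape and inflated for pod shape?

Dihybrid cross RrIi × Rrii — consider each gene separately:
seed shape: Rr × Rr → 1 RR, 2 Rr, 1 rr → 3 R_ : 1 rr (out of 4)
pod shape: Ii × ii → 2 Ii, 2 ii → 2 I_ : 2 ii (out of 4)
Looking for: round (R_) and inflated (I_)
P(round) = 3/4, P(inflated) = 2/4
P(both) = 3/4 × 2/4 = 6/16 = 3/8
Expected count = 3/8 × 544 = 204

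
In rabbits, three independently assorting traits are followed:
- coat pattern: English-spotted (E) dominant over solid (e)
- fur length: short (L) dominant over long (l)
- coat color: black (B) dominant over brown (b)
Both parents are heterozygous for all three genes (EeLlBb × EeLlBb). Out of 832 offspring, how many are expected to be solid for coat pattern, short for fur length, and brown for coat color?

Trihybrid cross: EeLlBb × EeLlBb
Each trait segregates independently with a 3:1 phenotypic ratio, so each gene contributes 3/4 (dominant) or 1/4 (recessive).
Target: solid (coat pattern), short (fur length), brown (coat color)
Probability = product of independent per-trait probabilities
= 1/4 × 3/4 × 1/4 = 3/64
Expected count = 3/64 × 832 = 39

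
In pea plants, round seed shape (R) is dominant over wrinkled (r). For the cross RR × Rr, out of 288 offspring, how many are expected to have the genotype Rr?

Punnett square for RR × Rr:
Offspring genotypes: 2 RR, 2 Rr
Total offspring: 4
Count with target: 2
Probability: 2/4 = 1/2
Expected count = 1/2 × 288 = 144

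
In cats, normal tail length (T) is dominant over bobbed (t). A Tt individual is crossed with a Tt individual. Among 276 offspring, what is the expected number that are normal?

Punnett square for Tt × Tt:
Offspring genotypes: 1 TT, 2 Tt, 1 tt
normal: 3, bobbed: 1
normal: 3 out of 4 → fraction 3/4
Expected count = 3/4 × 276 = 207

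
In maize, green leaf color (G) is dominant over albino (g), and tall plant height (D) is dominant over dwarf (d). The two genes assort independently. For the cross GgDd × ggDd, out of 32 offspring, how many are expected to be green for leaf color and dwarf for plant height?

Dihybrid cross GgDd × ggDd — consider each gene separately:
leaf color: Gg × gg → 2 Gg, 2 gg → 2 G_ : 2 gg (out of 4)
plant height: Dd × Dd → 1 DD, 2 Dd, 1 dd → 3 D_ : 1 dd (out of 4)
Looking for: green (G_) and dwarf (dd)
P(green) = 2/4, P(dwarf) = 1/4
P(both) = 2/4 × 1/4 = 2/16 = 1/8
Expected count = 1/8 × 32 = 4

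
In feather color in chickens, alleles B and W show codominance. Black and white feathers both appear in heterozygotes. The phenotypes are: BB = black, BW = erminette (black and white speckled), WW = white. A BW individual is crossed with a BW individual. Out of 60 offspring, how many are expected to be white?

Punnett square for BW × BW:
Offspring genotypes: 1 BB, 2 BW, 1 WW
Phenotype counts: 1 black, 2 erminette (black and white speckled), 1 white
white: 1 out of 4 → fraction 1/4
Expected count = 1/4 × 60 = 15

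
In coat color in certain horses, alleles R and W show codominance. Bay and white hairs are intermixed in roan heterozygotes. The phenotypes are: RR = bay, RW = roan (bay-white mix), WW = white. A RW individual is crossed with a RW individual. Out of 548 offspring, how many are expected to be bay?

Punnett square for RW × RW:
Offspring genotypes: 1 RR, 2 RW, 1 WW
Phenotype counts: 1 bay, 2 roan (bay-white mix), 1 white
bay: 1 out of 4 → fraction 1/4
Expected count = 1/4 × 548 = 137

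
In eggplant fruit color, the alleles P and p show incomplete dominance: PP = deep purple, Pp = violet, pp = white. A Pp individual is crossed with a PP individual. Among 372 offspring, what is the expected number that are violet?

Punnett square for Pp × PP:
Offspring genotypes: 2 PP, 2 Pp
Phenotype counts: 2 deep purple, 2 violet
violet: 2 out of 4 → fraction 1/2
Expected count = 1/2 × 372 = 186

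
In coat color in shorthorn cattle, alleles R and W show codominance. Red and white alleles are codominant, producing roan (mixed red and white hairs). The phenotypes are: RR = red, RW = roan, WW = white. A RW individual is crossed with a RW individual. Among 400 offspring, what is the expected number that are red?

Punnett square for RW × RW:
Offspring genotypes: 1 RR, 2 RW, 1 WW
Phenotype counts: 1 red, 2 roan, 1 white
red: 1 out of 4 → fraction 1/4
Expected count = 1/4 × 400 = 100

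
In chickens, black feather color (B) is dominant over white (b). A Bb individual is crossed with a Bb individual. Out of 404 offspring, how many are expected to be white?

Punnett square for Bb × Bb:
Offspring genotypes: 1 BB, 2 Bb, 1 bb
black: 3, white: 1
white: 1 out of 4 → fraction 1/4
Expected count = 1/4 × 404 = 101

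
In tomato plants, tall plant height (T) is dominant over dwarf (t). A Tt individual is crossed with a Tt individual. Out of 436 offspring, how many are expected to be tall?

Punnett square for Tt × Tt:
Offspring genotypes: 1 TT, 2 Tt, 1 tt
tall: 3, dwarf: 1
tall: 3 out of 4 → fraction 3/4
Expected count = 3/4 × 436 = 327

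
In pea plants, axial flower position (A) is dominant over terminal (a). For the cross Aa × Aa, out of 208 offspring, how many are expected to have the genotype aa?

Punnett square for Aa × Aa:
Offspring genotypes: 1 AA, 2 Aa, 1 aa
Total offspring: 4
Count with target: 1
Probability: 1/4
Expected count = 1/4 × 208 = 52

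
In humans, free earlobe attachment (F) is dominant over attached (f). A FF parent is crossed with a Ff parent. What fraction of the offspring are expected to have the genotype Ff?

Punnett square for FF × Ff:
Offspring genotypes: 2 FF, 2 Ff
Total offspring: 4
Count with target: 2
Probability: 2/4 = 1/2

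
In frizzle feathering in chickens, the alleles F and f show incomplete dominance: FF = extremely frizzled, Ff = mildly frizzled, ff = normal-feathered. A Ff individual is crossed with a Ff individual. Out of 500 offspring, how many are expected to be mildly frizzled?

Punnett square for Ff × Ff:
Offspring genotypes: 1 FF, 2 Ff, 1 ff
Phenotype counts: 1 extremely frizzled, 2 mildly frizzled, 1 normal-feathered
mildly frizzled: 2 out of 4 → fraction 1/2
Expected count = 1/2 × 500 = 250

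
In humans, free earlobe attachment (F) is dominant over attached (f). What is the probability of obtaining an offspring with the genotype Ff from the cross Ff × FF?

Punnett square for Ff × FF:
Offspring genotypes: 2 FF, 2 Ff
Total offspring: 4
Count with target: 2
Probability: 2/4 = 1/2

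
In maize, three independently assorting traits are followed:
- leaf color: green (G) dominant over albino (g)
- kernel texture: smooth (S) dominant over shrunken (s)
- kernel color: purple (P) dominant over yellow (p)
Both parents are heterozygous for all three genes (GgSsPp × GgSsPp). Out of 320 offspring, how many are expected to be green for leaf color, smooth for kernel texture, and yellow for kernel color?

Trihybrid cross: GgSsPp × GgSsPp
Each trait segregates independently with a 3:1 phenotypic ratio, so each gene contributes 3/4 (dominant) or 1/4 (recessive).
Target: green (leaf color), smooth (kernel texture), yellow (kernel color)
Probability = product of independent per-trait probabilities
= 3/4 × 3/4 × 1/4 = 9/64
Expected count = 9/64 × 320 = 45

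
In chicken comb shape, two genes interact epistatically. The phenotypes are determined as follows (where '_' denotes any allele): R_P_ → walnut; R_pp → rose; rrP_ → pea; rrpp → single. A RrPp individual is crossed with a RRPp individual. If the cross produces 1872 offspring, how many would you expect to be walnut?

Cross: RrPp × RRPp — consider each gene separately:
R gene: Rr × RR → 2 RR, 2 Rr → 4 R_ (out of 4)
P gene: Pp × Pp → 1 PP, 2 Pp, 1 pp → 3 P_ : 1 pp (out of 4)
Genotype classes (out of 4 × 4 = 16): R_P_ = 4×3 = 12; R_pp = 4×1 = 4
Apply the phenotype rules: R_P_ (12) → walnut; R_pp (4) → rose
Phenotype counts (out of 16): 12 walnut, 4 rose
walnut: 12 out of 16 → fraction 3/4
Expected count = 3/4 × 1872 = 1404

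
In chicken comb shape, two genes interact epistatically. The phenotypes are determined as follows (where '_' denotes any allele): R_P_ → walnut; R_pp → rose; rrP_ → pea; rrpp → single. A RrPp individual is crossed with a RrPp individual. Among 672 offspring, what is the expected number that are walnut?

Cross: RrPp × RrPp — consider each gene separately:
R gene: Rr × Rr → 1 RR, 2 Rr, 1 rr → 3 R_ : 1 rr (out of 4)
P gene: Pp × Pp → 1 PP, 2 Pp, 1 pp → 3 P_ : 1 pp (out of 4)
Genotype classes (out of 4 × 4 = 16): R_P_ = 3×3 = 9; R_pp = 3×1 = 3; rrP_ = 1×3 = 3; rrpp = 1×1 = 1
Apply the phenotype rules: R_P_ (9) → walnut; R_pp (3) → rose; rrP_ (3) → pea; rrpp (1) → single
Phenotype counts (out of 16): 9 walnut, 3 rose, 3 pea, 1 single
walnut: 9 out of 16 → fraction 9/16
Expected count = 9/16 × 672 = 378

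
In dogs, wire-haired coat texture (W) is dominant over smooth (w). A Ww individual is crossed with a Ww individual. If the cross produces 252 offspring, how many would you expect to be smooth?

Punnett square for Ww × Ww:
Offspring genotypes: 1 WW, 2 Ww, 1 ww
wire-haired: 3, smooth: 1
smooth: 1 out of 4 → fraction 1/4
Expected count = 1/4 × 252 = 63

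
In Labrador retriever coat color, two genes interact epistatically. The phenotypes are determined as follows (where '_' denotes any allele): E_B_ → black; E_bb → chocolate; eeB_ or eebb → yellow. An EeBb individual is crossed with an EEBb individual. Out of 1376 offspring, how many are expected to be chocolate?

Cross: EeBb × EEBb — consider each gene separately:
E gene: Ee × EE → 2 EE, 2 Ee → 4 E_ (out of 4)
B gene: Bb × Bb → 1 BB, 2 Bb, 1 bb → 3 B_ : 1 bb (out of 4)
Genotype classes (out of 4 × 4 = 16): E_B_ = 4×3 = 12; E_bb = 4×1 = 4
Apply the phenotype rules: E_B_ (12) → black; E_bb (4) → chocolate
Phenotype counts (out of 16): 12 black, 4 chocolate
chocolate: 4 out of 16 → fraction 1/4
Expected count = 1/4 × 1376 = 344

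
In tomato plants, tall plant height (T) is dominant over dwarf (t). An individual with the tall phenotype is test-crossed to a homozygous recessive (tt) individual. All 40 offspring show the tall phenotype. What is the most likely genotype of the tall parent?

Test cross: ? × tt
All offspring are tall.
If the unknown parent were heterozygous (Tt), about half of 40 offspring would be dwarf; none are. The unknown parent is most likely homozygous dominant (TT).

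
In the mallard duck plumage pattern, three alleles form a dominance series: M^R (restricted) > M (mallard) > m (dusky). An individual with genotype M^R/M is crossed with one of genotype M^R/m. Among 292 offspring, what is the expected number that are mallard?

Cross: M^R/M × M^R/m
Allele dominance: M^R > M > m
Offspring genotypes: 1 M^R/M^R, 1 M^R/m, 1 M^R/M, 1 M/m
Phenotype counts: 3 restricted, 1 mallard
mallard: 1 out of 4 → fraction 1/4
Expected count = 1/4 × 292 = 73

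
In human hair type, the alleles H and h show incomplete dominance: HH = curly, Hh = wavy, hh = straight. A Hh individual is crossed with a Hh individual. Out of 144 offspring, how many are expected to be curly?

Punnett square for Hh × Hh:
Offspring genotypes: 1 HH, 2 Hh, 1 hh
Phenotype counts: 1 curly, 2 wavy, 1 straight
curly: 1 out of 4 → fraction 1/4
Expected count = 1/4 × 144 = 36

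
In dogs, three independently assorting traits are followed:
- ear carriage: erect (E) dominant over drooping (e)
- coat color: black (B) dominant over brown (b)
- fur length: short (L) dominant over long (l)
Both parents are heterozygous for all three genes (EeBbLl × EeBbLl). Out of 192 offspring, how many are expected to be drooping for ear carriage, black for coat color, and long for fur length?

Trihybrid cross: EeBbLl × EeBbLl
Each trait segregates independently with a 3:1 phenotypic ratio, so each gene contributes 3/4 (dominant) or 1/4 (recessive).
Target: drooping (ear carriage), black (coat color), long (fur length)
Probability = product of independent per-trait probabilities
= 1/4 × 3/4 × 1/4 = 3/64
Expected count = 3/64 × 192 = 9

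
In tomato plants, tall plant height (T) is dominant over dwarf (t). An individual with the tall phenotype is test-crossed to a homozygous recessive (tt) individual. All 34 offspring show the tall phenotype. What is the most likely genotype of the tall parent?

Test cross: ? × tt
All offspring are tall.
If the unknown parent were heterozygous (Tt), about half of 34 offspring would be dwarf; none are. The unknown parent is most likely homozygous dominant (TT).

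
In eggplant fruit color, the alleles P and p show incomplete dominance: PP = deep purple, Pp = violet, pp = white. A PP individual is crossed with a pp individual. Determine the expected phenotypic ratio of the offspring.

Punnett square for PP × pp:
Offspring genotypes: 4 Pp
Phenotype counts: 4 violet
Ratio: all violet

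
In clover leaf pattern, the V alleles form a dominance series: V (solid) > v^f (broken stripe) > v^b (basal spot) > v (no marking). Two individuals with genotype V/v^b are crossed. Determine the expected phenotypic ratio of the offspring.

Cross: V/v^b × V/v^b
Allele dominance: V > v^f > v^b > v
Offspring genotypes: 1 V/V, 2 V/v^b, 1 v^b/v^b
Phenotype counts: 3 solid, 1 basal spot
Ratio: 3 solid : 1 basal spot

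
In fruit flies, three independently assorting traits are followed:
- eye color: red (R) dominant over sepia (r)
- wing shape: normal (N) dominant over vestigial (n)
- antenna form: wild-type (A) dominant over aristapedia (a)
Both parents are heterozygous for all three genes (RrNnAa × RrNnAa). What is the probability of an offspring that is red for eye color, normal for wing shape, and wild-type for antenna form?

Trihybrid cross: RrNnAa × RrNnAa
Each trait segregates independently with a 3:1 phenotypic ratio, so each gene contributes 3/4 (dominant) or 1/4 (recessive).
Target: red (eye color), normal (wing shape), wild-type (antenna form)
Probability = product of independent per-trait probabilities
= 3/4 × 3/4 × 3/4 = 27/64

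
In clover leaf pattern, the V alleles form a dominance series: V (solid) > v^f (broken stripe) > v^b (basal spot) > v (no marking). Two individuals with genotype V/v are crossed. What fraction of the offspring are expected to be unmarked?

Cross: V/v × V/v
Allele dominance: V > v^f > v^b > v
Offspring genotypes: 1 V/V, 2 V/v, 1 v/v
Phenotype counts: 3 solid, 1 unmarked
unmarked: 1 out of 4
Probability: 1/4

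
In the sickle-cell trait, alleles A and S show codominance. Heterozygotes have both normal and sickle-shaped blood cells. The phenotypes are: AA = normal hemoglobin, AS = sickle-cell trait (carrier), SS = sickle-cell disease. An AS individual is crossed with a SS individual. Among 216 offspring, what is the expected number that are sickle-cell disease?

Punnett square for AS × SS:
Offspring genotypes: 2 AS, 2 SS
Phenotype counts: 2 sickle-cell trait (carrier), 2 sickle-cell disease
sickle-cell disease: 2 out of 4 → fraction 1/2
Expected count = 1/2 × 216 = 108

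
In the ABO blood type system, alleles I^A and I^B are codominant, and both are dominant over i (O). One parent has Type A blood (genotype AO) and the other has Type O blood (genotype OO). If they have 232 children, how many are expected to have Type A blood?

Cross: AO × OO
Possible offspring genotypes: 2 AO, 2 OO
Blood type counts: 2 Type A, 2 Type O
Probability of Type A: 2/4 = 1/2
Expected count = 1/2 × 232 = 116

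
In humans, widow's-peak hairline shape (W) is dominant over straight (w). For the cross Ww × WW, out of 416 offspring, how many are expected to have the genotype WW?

Punnett square for Ww × WW:
Offspring genotypes: 2 WW, 2 Ww
Total offspring: 4
Count with target: 2
Probability: 2/4 = 1/2
Expected count = 1/2 × 416 = 208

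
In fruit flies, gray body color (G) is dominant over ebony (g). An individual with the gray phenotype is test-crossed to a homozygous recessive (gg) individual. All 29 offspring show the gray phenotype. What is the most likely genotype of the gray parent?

Test cross: ? × gg
All offspring are gray.
If the unknown parent were heterozygous (Gg), about half of 29 offspring would be ebony; none are. The unknown parent is most likely homozygous dominant (GG).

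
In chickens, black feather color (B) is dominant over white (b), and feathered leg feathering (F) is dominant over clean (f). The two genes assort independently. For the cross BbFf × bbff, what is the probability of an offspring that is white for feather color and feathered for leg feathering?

Dihybrid cross BbFf × bbff — consider each gene separately:
feather color: Bb × bb → 2 Bb, 2 bb → 2 B_ : 2 bb (out of 4)
leg feathering: Ff × ff → 2 Ff, 2 ff → 2 F_ : 2 ff (out of 4)
Looking for: white (bb) and feathered (F_)
P(white) = 2/4, P(feathered) = 2/4
P(both) = 2/4 × 2/4 = 4/16 = 1/4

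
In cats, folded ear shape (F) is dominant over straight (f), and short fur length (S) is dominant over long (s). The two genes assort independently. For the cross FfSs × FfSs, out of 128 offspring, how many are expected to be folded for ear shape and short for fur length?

Dihybrid cross FfSs × FfSs — consider each gene separately:
ear shape: Ff × Ff → 1 FF, 2 Ff, 1 ff → 3 F_ : 1 ff (out of 4)
fur length: Ss × Ss → 1 SS, 2 Ss, 1 ss → 3 S_ : 1 ss (out of 4)
Looking for: folded (F_) and short (S_)
P(folded) = 3/4, P(short) = 3/4
P(both) = 3/4 × 3/4 = 9/16
Expected count = 9/16 × 128 = 72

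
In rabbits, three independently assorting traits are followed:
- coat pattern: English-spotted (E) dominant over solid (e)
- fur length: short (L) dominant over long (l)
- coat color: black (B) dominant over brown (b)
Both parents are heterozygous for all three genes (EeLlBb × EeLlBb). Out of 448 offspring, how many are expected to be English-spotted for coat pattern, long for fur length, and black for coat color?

Trihybrid cross: EeLlBb × EeLlBb
Each trait segregates independently with a 3:1 phenotypic ratio, so each gene contributes 3/4 (dominant) or 1/4 (recessive).
Target: English-spotted (coat pattern), long (fur length), black (coat color)
Probability = product of independent per-trait probabilities
= 3/4 × 1/4 × 3/4 = 9/64
Expected count = 9/64 × 448 = 63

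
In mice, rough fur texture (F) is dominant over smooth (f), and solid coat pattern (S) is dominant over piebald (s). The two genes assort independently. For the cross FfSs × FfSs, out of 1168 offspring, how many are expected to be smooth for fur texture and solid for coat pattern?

Dihybrid cross FfSs × FfSs — consider each gene separately:
fur texture: Ff × Ff → 1 FF, 2 Ff, 1 ff → 3 F_ : 1 ff (out of 4)
coat pattern: Ss × Ss → 1 SS, 2 Ss, 1 ss → 3 S_ : 1 ss (out of 4)
Looking for: smooth (ff) and solid (S_)
P(smooth) = 1/4, P(solid) = 3/4
P(both) = 1/4 × 3/4 = 3/16
Expected count = 3/16 × 1168 = 219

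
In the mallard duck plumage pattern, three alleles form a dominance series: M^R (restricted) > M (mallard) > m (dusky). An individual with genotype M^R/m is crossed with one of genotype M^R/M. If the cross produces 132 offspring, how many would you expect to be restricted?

Cross: M^R/m × M^R/M
Allele dominance: M^R > M > m
Offspring genotypes: 1 M^R/M^R, 1 M^R/M, 1 M^R/m, 1 M/m
Phenotype counts: 3 restricted, 1 mallard
restricted: 3 out of 4 → fraction 3/4
Expected count = 3/4 × 132 = 99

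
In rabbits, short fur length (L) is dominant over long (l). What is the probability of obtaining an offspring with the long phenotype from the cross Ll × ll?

Punnett square for Ll × ll:
Offspring genotypes: 2 Ll, 2 ll
Total offspring: 4
Count with target: 2
Probability: 2/4 = 1/2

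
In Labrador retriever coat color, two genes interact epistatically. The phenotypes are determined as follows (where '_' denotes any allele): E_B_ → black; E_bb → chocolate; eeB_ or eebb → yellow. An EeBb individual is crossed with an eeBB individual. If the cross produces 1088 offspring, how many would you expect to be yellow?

Cross: EeBb × eeBB — consider each gene separately:
E gene: Ee × ee → 2 Ee, 2 ee → 2 E_ : 2 ee (out of 4)
B gene: Bb × BB → 2 BB, 2 Bb → 4 B_ (out of 4)
Genotype classes (out of 4 × 4 = 16): E_B_ = 2×4 = 8; eeB_ = 2×4 = 8
Apply the phenotype rules: E_B_ (8) → black; eeB_ (8) → yellow
Phenotype counts (out of 16): 8 black, 8 yellow
yellow: 8 out of 16 → fraction 1/2
Expected count = 1/2 × 1088 = 544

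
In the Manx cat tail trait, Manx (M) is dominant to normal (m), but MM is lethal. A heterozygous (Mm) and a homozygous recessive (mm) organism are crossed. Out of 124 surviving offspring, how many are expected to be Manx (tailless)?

Cross: Mm × mm
Punnett square offspring (before lethality): 2 Mm, 2 mm
No MM offspring are produced in this cross.
Manx (tailless): 2 out of 4 → fraction 1/2
Expected count = 1/2 × 124 = 62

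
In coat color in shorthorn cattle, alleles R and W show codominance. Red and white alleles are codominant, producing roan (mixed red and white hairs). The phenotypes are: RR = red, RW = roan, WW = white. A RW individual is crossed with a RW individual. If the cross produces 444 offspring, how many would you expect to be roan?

Punnett square for RW × RW:
Offspring genotypes: 1 RR, 2 RW, 1 WW
Phenotype counts: 1 red, 2 roan, 1 white
roan: 2 out of 4 → fraction 1/2
Expected count = 1/2 × 444 = 222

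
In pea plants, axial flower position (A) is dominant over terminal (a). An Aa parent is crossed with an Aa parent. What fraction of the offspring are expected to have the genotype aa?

Punnett square for Aa × Aa:
Offspring genotypes: 1 AA, 2 Aa, 1 aa
Total offspring: 4
Count with target: 1
Probability: 1/4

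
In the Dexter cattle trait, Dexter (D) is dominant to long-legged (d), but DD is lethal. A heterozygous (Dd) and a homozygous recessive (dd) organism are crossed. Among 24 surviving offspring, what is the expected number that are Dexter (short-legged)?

Cross: Dd × dd
Punnett square offspring (before lethality): 2 Dd, 2 dd
No DD offspring are produced in this cross.
Dexter (short-legged): 2 out of 4 → fraction 1/2
Expected count = 1/2 × 24 = 12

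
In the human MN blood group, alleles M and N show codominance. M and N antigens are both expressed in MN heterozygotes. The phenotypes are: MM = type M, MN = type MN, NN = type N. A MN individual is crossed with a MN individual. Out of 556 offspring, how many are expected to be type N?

Punnett square for MN × MN:
Offspring genotypes: 1 MM, 2 MN, 1 NN
Phenotype counts: 1 type M, 2 type MN, 1 type N
type N: 1 out of 4 → fraction 1/4
Expected count = 1/4 × 556 = 139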